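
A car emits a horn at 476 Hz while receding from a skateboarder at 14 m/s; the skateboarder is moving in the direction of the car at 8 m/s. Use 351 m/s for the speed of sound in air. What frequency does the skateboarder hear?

With source receding and observer approaching, f' = f · (v + v_o)/(v + v_s).
f' = 476 × (351 + 8)/(351 + 14) = 476 × 359/365 ≈ 468 Hz.

468 Hz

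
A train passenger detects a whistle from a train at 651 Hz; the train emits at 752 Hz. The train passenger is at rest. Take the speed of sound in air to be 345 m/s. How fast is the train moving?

54 m/s

f' < f, so the train is receding.
f' = f · v/(v + v_s) ⇒ v_s = v · |1 − f/f'|.
v_s = 345 × |1 − 752/651| = 345 × 0.1551 ≈ 54 m/s.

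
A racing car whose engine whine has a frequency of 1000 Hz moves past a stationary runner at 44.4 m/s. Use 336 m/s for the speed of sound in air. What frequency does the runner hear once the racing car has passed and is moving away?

Receding: f₂ = f · v/(v + v_s) = 1000 × 336/380.4 ≈ 883 Hz.

883 Hz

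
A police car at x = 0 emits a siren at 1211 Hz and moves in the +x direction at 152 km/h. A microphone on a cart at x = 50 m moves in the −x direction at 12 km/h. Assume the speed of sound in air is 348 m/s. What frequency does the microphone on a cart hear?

152 km/h = 42.22 m/s; 12 km/h = 3.333 m/s.
The observer lies on the +x side, so the source is heading toward the observer and the observer is heading toward the source.
Both move, so f' = f · (v + v_o)/(v − v_s).
f' = 1211 × (348 + 3.333)/(348 − 42.22) = 1211 × 351.33/305.78 ≈ 1391 Hz.

1391 Hz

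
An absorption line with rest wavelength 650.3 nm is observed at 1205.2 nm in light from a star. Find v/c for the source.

0.549c

λ'/λ₀ = 1.8533 > 1 (redshift), so the source is receding.
λ'/λ₀ = √((1 + β)/(1 − β)) for a receding source ⇒ β = (r² − 1)/(r² + 1) with r = λ'/λ₀.
β = (3.4347 − 1)/(3.4347 + 1) ≈ 0.549.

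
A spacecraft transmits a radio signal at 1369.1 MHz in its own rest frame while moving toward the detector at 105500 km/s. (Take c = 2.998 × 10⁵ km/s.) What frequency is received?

β = v/c = 105500/299800 = 0.3519.
Relativistic Doppler for frequency: f' = f₀ · √((1 + β)/(1 − β)).
f' = 1369.1 × √(1.3519/0.6481) = 1369.1 × 1.44428 ≈ 1977.4 MHz.

1977.4 MHz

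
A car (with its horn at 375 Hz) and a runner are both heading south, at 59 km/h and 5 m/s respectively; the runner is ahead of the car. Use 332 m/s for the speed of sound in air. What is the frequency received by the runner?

59 km/h = 16.39 m/s.
The runner is ahead, so the car is moving toward it while the runner is moving away from the car.
Both move, so f' = f · (v − v_o)/(v − v_s).
f' = 375 × (332 − 5)/(332 − 16.39) = 375 × 327/315.61 ≈ 389 Hz.

389 Hz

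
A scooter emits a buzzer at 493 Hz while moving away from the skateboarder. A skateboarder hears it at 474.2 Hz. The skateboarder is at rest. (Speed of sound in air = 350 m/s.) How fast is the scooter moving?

f' = f · v/(v + v_s) ⇒ v_s = v · |1 − f/f'|.
v_s = 350 × |1 − 493/474.2| = 350 × 0.03965 ≈ 13.9 m/s.

13.9 m/s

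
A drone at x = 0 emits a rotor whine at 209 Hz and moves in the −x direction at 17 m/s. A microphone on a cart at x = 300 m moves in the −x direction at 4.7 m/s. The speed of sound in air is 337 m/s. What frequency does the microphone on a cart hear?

202 Hz

The observer lies on the +x side, so the source is heading away from the observer and the observer is heading toward the source.
Both move, so f' = f · (v + v_o)/(v + v_s).
f' = 209 × (337 + 4.7)/(337 + 17) = 209 × 341.7/354 ≈ 202 Hz.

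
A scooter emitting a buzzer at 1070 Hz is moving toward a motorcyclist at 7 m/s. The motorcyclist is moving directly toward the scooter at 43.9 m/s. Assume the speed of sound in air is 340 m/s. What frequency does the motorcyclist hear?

With source approaching and observer approaching, f' = f · (v + v_o)/(v − v_s).
f' = 1070 × (340 + 43.9)/(340 − 7) = 1070 × 383.9/333 ≈ 1234 Hz.

1234 Hz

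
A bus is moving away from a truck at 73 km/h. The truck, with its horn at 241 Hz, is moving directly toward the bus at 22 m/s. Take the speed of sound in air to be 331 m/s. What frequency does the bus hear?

242 Hz

73 km/h = 20.28 m/s.
Both move, so f' = f · (v − v_o)/(v − v_s).
f' = 241 × (331 − 20.28)/(331 − 22) = 241 × 310.72/309 ≈ 242 Hz.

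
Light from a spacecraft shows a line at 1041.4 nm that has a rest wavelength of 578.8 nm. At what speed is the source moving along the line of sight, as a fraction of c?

0.528c

λ'/λ₀ = 1.7992 > 1 (redshift), so the source is receding.
λ'/λ₀ = √((1 + β)/(1 − β)) for a receding source ⇒ β = (r² − 1)/(r² + 1) with r = λ'/λ₀.
β = (3.2373 − 1)/(3.2373 + 1) ≈ 0.528.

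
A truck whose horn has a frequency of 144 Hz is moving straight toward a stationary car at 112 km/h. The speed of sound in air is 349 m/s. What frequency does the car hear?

158 Hz

112 km/h = 31.11 m/s.
Moving source, stationary observer: f' = f · v/(v − v_s) since the source is approaching.
f' = 144 × 349/(349 − 31.11) = 144 × 349/317.9 ≈ 158 Hz.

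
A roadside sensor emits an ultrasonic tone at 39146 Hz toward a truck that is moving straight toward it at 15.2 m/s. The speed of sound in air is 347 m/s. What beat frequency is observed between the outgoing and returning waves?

3587 Hz

At the truck (a moving observer), f₁ = f₀ · (v + u)/v = 39146 × 362.2/347 ≈ 40861 Hz.
On reflection it acts as a source moving toward the stationary detector: f₂ = f₁ · v/(v − u) = 40861 × 347/331.8 ≈ 42733 Hz.
Equivalently f₂ = f₀ · (v + u)/(v − u).
Beat frequency: |f₂ − f₀| = 2u·f₀/(v − u) = 2 × 15.2 × 39146/331.8 ≈ 3587 Hz.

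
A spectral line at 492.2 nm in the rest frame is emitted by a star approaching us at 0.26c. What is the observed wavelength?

Relativistic Doppler for wavelength: λ' = λ₀ · √((1 − β)/(1 + β)).
λ' = 492.2 × √(0.7400/1.2600) = 492.2 × 0.76636 ≈ 377.2 nm.

377.2 nm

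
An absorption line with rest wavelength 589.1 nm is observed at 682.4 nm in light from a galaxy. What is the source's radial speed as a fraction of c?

λ'/λ₀ = 1.1584 > 1 (redshift), so the source is receding.
λ'/λ₀ = √((1 + β)/(1 − β)) for a receding source ⇒ β = (r² − 1)/(r² + 1) with r = λ'/λ₀.
β = (1.3418 − 1)/(1.3418 + 1) ≈ 0.146.

0.146c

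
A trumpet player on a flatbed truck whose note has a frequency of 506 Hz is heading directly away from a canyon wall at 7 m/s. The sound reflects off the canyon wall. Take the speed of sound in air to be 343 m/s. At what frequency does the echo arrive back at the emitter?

The canyon wall receives the sound from a moving source: f₁ = f₀ · v/(v + v_e) = 506 × 343/350 ≈ 496 Hz.
On the return leg the trumpet player on a flatbed truck is a moving observer: f₂ = f₁ · (v − v_e)/v = 496 × 336/343 ≈ 486 Hz.
Equivalently f₂ = f₀ · (v − v_e)/(v + v_e).

486 Hz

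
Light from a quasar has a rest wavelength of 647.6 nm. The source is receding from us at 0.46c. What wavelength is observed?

Relativistic Doppler for wavelength: λ' = λ₀ · √((1 + β)/(1 − β)).
λ' = 647.6 × √(1.4600/0.5400) = 647.6 × 1.64429 ≈ 1064.8 nm.

1064.8 nm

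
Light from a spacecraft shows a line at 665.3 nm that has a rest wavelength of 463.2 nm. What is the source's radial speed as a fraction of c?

λ'/λ₀ = 1.4363 > 1 (redshift), so the source is receding.
λ'/λ₀ = √((1 + β)/(1 − β)) for a receding source ⇒ β = (r² − 1)/(r² + 1) with r = λ'/λ₀.
β = (2.0630 − 1)/(2.0630 + 1) ≈ 0.347.

0.347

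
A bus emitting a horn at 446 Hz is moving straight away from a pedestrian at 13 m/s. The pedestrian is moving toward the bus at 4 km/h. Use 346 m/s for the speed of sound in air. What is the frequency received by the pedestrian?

431 Hz

4 km/h = 1.111 m/s.
Both move, so f' = f · (v + v_o)/(v + v_s).
f' = 446 × (346 + 1.111)/(346 + 13) = 446 × 347.11/359 ≈ 431 Hz.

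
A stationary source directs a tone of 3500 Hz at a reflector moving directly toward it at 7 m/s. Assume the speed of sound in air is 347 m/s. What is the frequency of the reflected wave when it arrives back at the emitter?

The reflector first receives the wave as a moving observer: f₁ = f₀ · (v + u)/v = 3500 × (347 + 7)/347 ≈ 3571 Hz.
On reflection it acts as a source moving toward the stationary detector: f₂ = f₁ · v/(v − u) = 3571 × 347/340 ≈ 3644 Hz.
Equivalently f₂ = f₀ · (v + u)/(v − u).

3644 Hz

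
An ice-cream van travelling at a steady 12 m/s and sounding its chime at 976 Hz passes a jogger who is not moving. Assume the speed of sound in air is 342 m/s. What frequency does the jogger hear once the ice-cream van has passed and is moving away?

Receding: f₂ = f · v/(v + v_s) = 976 × 342/354 ≈ 943 Hz.

943 Hz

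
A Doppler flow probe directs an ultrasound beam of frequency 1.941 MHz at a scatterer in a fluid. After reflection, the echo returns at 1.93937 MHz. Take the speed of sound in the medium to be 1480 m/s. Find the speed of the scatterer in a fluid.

Double Doppler shift off a moving reflector: f₂ = f₀ · (v + u)/(v − u) (u > 0 toward emitter).
Rearranging, u = v · (f₂ − f₀)/(f₂ + f₀) = 1480 × -0.00163/3.88037 ≈ -0.62 m/s.
So the scatterer in a fluid is moving at 0.62 m/s away from the emitter.

0.62 m/s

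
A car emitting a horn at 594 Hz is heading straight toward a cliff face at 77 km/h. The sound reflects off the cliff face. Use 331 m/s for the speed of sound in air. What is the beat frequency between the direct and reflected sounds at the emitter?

82 Hz

77 km/h = 21.39 m/s.
The cliff face receives the sound from a moving source: f₁ = f₀ · v/(v − v_e) = 594 × 331/309.61 ≈ 635.0 Hz.
On the return leg the car is a moving observer: f₂ = f₁ · (v + v_e)/v = 635.0 × 352.39/331 ≈ 676.1 Hz.
Beat against the emitted tone: |f₂ − f₀| = 2v_e·f₀/(v − v_e) = 2 × 21.39 × 594/309.61 ≈ 82 Hz.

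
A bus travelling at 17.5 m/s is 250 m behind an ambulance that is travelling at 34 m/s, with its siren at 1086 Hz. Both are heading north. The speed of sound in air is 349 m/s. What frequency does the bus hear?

1039 Hz

The bus is behind, so the ambulance is moving away from it while the bus is moving toward the ambulance.
General Doppler shift: f' = f · (v + v_o)/(v + v_s).
f' = 1086 × (349 + 17.5)/(349 + 34) = 1086 × 366.5/383 ≈ 1039 Hz.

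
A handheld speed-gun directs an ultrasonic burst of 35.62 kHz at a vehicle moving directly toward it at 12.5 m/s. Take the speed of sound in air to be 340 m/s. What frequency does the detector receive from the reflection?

The vehicle first receives the wave as a moving observer: f₁ = f₀ · (v + u)/v = 35.62 × (340 + 12.5)/340 ≈ 36.9 kHz.
On reflection it acts as a source moving toward the stationary detector: f₂ = f₁ · v/(v − u) = 36.9 × 340/327.5 ≈ 38.3 kHz.
Equivalently f₂ = f₀ · (v + u)/(v − u).

38.3 kHz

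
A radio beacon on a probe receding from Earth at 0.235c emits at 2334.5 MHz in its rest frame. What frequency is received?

1837.3 MHz

Relativistic Doppler for frequency: f' = f₀ · √((1 − β)/(1 + β)).
f' = 2334.5 × √(0.7650/1.2350) = 2334.5 × 0.78704 ≈ 1837.3 MHz.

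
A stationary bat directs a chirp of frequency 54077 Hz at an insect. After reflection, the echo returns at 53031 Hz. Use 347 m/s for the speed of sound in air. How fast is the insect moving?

Double Doppler shift off a moving reflector: f₂ = f₀ · (v + u)/(v − u) (u > 0 toward emitter).
Rearranging, u = v · (f₂ − f₀)/(f₂ + f₀) = 347 × -1046/107108 ≈ -3.4 m/s.
So the insect is moving at 3.4 m/s away from the emitter.

3.4 m/s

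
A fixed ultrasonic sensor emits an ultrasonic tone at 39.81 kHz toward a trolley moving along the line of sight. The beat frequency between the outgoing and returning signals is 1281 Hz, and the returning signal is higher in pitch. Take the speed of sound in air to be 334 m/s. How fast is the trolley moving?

Double Doppler shift off a moving reflector: f₂ = f₀ · (v + u)/(v − u) (u > 0 toward emitter).
Returning signal is higher, so f₂ = f₀ + Δf = 39810 + 1281 = 41091 Hz.
Rearranging, u = v · (f₂ − f₀)/(f₂ + f₀) = 334 × 1281/80901 ≈ 5.3 m/s.
So the trolley is moving at 5.3 m/s toward the emitter.

5.3 m/s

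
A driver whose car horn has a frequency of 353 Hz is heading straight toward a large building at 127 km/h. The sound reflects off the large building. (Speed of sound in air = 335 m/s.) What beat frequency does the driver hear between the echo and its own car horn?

127 km/h = 35.28 m/s.
The large building receives the sound from a moving source: f₁ = f₀ · v/(v − v_e) = 353 × 335/299.72 ≈ 394.5 Hz.
On the return leg the driver is a moving observer: f₂ = f₁ · (v + v_e)/v = 394.5 × 370.28/335 ≈ 436.1 Hz.
Equivalently f₂ = f₀ · (v + v_e)/(v − v_e).
Beat against the emitted tone: |f₂ − f₀| = 2v_e·f₀/(v − v_e) = 2 × 35.28 × 353/299.72 ≈ 83 Hz.

83 Hz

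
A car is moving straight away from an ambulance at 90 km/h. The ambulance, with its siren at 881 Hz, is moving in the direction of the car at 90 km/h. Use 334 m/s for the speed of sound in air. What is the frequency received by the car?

90 km/h = 25 m/s; 90 km/h = 25 m/s.
General Doppler shift: f' = f · (v − v_o)/(v − v_s).
f' = 881 × (334 − 25)/(334 − 25) = 881 × 309/309 ≈ 881 Hz.

881 Hz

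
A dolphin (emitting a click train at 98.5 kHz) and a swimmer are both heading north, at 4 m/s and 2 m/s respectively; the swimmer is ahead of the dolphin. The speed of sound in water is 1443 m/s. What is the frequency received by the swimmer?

98.6 kHz

The swimmer is ahead, so the dolphin is moving toward it while the swimmer is moving away from the dolphin.
General Doppler shift: f' = f · (v − v_o)/(v − v_s).
f' = 98.5 × (1443 − 2)/(1443 − 4) = 98.5 × 1441/1439 ≈ 98.6 kHz.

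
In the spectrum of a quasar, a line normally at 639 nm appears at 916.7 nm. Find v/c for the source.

λ'/λ₀ = 1.4346 > 1 (redshift), so the source is receding.
λ'/λ₀ = √((1 + β)/(1 − β)) for a receding source ⇒ β = (r² − 1)/(r² + 1) with r = λ'/λ₀.
β = (2.0580 − 1)/(2.0580 + 1) ≈ 0.346.

0.346c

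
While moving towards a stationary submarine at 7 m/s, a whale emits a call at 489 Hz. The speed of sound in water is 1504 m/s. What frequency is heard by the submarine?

Only the source moves, toward the listener, so f' = f · v/(v − v_s).
f' = 489 × 1504/(1504 − 7) = 489 × 1504/1497 ≈ 491 Hz.

491 Hz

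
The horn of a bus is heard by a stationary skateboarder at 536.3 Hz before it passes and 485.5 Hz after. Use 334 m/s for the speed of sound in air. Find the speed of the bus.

16.6 m/s

f₁/f₂ = (v + v_s)/(v − v_s), so v_s = v · (f₁ − f₂)/(f₁ + f₂).
v_s = 334 × (536.3 − 485.5)/(536.3 + 485.5) = 334 × 50.8/1021.8 ≈ 16.6 m/s.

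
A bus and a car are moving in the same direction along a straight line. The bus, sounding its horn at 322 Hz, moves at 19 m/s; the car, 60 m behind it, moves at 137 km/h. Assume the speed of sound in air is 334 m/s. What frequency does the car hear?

339 Hz

137 km/h = 38.06 m/s.
The car is behind, so the bus is moving away from it while the car is moving toward the bus.
General Doppler shift: f' = f · (v + v_o)/(v + v_s).
f' = 322 × (334 + 38.06)/(334 + 19) = 322 × 372.06/353 ≈ 339 Hz.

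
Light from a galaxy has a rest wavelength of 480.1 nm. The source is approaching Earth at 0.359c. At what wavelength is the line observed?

Relativistic Doppler for wavelength: λ' = λ₀ · √((1 − β)/(1 + β)).
λ' = 480.1 × √(0.6410/1.3590) = 480.1 × 0.68678 ≈ 329.7 nm.

329.7 nm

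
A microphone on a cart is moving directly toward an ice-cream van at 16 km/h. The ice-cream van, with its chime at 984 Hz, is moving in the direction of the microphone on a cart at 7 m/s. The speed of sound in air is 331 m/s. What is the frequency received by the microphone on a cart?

1019 Hz

16 km/h = 4.444 m/s.
With source approaching and observer approaching, f' = f · (v + v_o)/(v − v_s).
f' = 984 × (331 + 4.444)/(331 − 7) = 984 × 335.44/324 ≈ 1019 Hz.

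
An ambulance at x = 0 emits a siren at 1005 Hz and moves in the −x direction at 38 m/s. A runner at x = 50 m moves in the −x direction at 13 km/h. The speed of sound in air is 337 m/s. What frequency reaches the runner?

913 Hz

13 km/h = 3.611 m/s.
The observer lies on the +x side, so the source is heading away from the observer and the observer is heading toward the source.
With source receding and observer approaching, f' = f · (v + v_o)/(v + v_s).
f' = 1005 × (337 + 3.611)/(337 + 38) = 1005 × 340.61/375 ≈ 913 Hz.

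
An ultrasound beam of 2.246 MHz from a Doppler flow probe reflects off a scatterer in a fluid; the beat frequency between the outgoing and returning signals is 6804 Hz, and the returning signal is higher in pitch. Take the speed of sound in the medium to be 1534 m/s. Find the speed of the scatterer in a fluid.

2.32 m/s

Double Doppler shift off a moving reflector: f₂ = f₀ · (v + u)/(v − u) (u > 0 toward emitter).
Returning signal is higher, so f₂ = f₀ + Δf = 2246000 + 6804 = 2252804 Hz.
Rearranging, u = v · (f₂ − f₀)/(f₂ + f₀) = 1534 × 6804/4498804 ≈ 2.32 m/s.
So the scatterer in a fluid is moving at 2.32 m/s toward the emitter.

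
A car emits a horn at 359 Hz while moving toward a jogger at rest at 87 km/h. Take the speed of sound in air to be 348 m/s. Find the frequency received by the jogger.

386 Hz

87 km/h = 24.17 m/s.
Only the source moves, toward the listener, so f' = f · v/(v − v_s).
f' = 359 × 348/(348 − 24.17) = 359 × 348/323.8 ≈ 386 Hz.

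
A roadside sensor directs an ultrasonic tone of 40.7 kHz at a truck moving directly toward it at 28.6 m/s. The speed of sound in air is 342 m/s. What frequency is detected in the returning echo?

48.1 kHz

The truck first receives the wave as a moving observer: f₁ = f₀ · (v + u)/v = 40.7 × (342 + 28.6)/342 ≈ 44.1 kHz.
On reflection it acts as a source moving toward the stationary detector: f₂ = f₁ · v/(v − u) = 44.1 × 342/313.4 ≈ 48.1 kHz.
Equivalently f₂ = f₀ · (v + u)/(v − u).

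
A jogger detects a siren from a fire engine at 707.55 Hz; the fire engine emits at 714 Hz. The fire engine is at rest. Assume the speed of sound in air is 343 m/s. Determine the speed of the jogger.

3.1 m/s

f' < f, so the jogger is receding.
f' = f · (v − v_o)/v ⇒ v_o = v · |f'/f − 1|.
v_o = 343 × |707.55/714 − 1| = 343 × 0.009034 ≈ 3.1 m/s.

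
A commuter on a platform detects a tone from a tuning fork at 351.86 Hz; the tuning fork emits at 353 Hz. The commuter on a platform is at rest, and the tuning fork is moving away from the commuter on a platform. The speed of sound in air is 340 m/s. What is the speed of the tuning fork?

f' = f · v/(v + v_s) ⇒ v_s = v · |1 − f/f'|.
v_s = 340 × |1 − 353/351.86| = 340 × 0.00324 ≈ 1.10 m/s.

1.10 m/s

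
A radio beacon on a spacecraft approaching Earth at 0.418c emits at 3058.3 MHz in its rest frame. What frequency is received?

4773.7 MHz

Relativistic Doppler for frequency: f' = f₀ · √((1 + β)/(1 − β)).
f' = 3058.3 × √(1.4180/0.5820) = 3058.3 × 1.56091 ≈ 4773.7 MHz.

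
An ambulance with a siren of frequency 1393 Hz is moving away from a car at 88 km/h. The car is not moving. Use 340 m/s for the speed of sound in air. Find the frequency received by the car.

88 km/h = 24.44 m/s.
With the source moving away from a stationary observer, f' = f · v/(v + v_s).
f' = 1393 × 340/(340 + 24.44) = 1393 × 340/364.4 ≈ 1300 Hz.

1300 Hz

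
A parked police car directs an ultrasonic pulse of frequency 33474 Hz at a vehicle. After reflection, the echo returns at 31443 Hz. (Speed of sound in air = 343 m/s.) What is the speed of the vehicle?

10.7 m/s

Double Doppler shift off a moving reflector: f₂ = f₀ · (v + u)/(v − u) (u > 0 toward emitter).
Rearranging, u = v · (f₂ − f₀)/(f₂ + f₀) = 343 × -2031/64917 ≈ -10.7 m/s.
So the vehicle is moving at 10.7 m/s away from the emitter.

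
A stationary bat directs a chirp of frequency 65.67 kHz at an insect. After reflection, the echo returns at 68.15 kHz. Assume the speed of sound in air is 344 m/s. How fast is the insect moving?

6.4 m/s

Double Doppler shift off a moving reflector: f₂ = f₀ · (v + u)/(v − u) (u > 0 toward emitter).
Rearranging, u = v · (f₂ − f₀)/(f₂ + f₀) = 344 × 2.48/133.82 ≈ 6.4 m/s.
So the insect is moving at 6.4 m/s toward the emitter.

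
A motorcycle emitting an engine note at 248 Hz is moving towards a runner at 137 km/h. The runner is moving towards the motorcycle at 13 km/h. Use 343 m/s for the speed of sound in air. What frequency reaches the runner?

137 km/h = 38.06 m/s; 13 km/h = 3.611 m/s.
General Doppler shift: f' = f · (v + v_o)/(v − v_s).
f' = 248 × (343 + 3.611)/(343 − 38.06) = 248 × 346.61/304.94 ≈ 282 Hz.

282 Hz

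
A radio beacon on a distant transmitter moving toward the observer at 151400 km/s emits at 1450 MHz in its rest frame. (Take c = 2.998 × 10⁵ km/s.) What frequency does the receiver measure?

2528.3 MHz

β = v/c = 151400/299800 = 0.5050.
Relativistic Doppler for frequency: f' = f₀ · √((1 + β)/(1 − β)).
f' = 1450 × √(1.5050/0.4950) = 1450 × 1.74368 ≈ 2528.3 MHz.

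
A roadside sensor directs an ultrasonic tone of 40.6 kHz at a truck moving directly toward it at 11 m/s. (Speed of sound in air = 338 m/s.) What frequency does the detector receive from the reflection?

43.3 kHz

The truck first receives the wave as a moving observer: f₁ = f₀ · (v + u)/v = 40.6 × (338 + 11)/338 ≈ 41.9 kHz.
The reflection then acts as a moving source: f₂ = f₁ · v/(v − u) ≈ 43.3 kHz.
Equivalently f₂ = f₀ · (v + u)/(v − u).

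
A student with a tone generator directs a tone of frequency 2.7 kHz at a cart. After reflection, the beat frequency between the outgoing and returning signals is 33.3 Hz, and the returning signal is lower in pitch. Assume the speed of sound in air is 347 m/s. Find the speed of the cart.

2.15 m/s

Double Doppler shift off a moving reflector: f₂ = f₀ · (v + u)/(v − u) (u > 0 toward emitter).
Returning signal is lower, so f₂ = f₀ − Δf = 2700 − 33.3 = 2666.7 Hz.
Rearranging, u = v · (f₂ − f₀)/(f₂ + f₀) = 347 × -33.3/5366.7 ≈ -2.15 m/s.
So the cart is moving at 2.15 m/s away from the emitter.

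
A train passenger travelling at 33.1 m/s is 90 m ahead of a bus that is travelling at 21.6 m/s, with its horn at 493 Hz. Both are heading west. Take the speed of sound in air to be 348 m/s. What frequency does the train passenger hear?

476 Hz

The train passenger is ahead, so the bus is moving toward it while the train passenger is moving away from the bus.
With source approaching and observer receding, f' = f · (v − v_o)/(v − v_s).
f' = 493 × (348 − 33.1)/(348 − 21.6) = 493 × 314.9/326.4 ≈ 476 Hz.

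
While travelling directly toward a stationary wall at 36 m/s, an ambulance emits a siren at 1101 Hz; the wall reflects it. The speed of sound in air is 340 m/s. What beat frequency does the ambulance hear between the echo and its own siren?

The wall receives the sound from a moving source: f₁ = f₀ · v/(v − v_e) = 1101 × 340/304 ≈ 1231 Hz.
On the return leg the ambulance is a moving observer: f₂ = f₁ · (v + v_e)/v = 1231 × 376/340 ≈ 1362 Hz.
Equivalently f₂ = f₀ · (v + v_e)/(v − v_e).
Beat against the emitted tone: |f₂ − f₀| = 2v_e·f₀/(v − v_e) = 2 × 36 × 1101/304 ≈ 261 Hz.

261 Hz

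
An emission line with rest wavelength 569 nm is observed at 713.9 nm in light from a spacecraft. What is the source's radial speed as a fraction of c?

λ'/λ₀ = 1.2547 > 1 (redshift), so the source is receding.
λ'/λ₀ = √((1 + β)/(1 − β)) for a receding source ⇒ β = (r² − 1)/(r² + 1) with r = λ'/λ₀.
β = (1.5742 − 1)/(1.5742 + 1) ≈ 0.223.

0.223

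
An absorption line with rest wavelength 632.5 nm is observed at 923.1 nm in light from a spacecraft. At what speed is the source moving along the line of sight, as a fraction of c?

0.361c

λ'/λ₀ = 1.4594 > 1 (redshift), so the source is receding.
λ'/λ₀ = √((1 + β)/(1 − β)) for a receding source ⇒ β = (r² − 1)/(r² + 1) with r = λ'/λ₀.
β = (2.1300 − 1)/(2.1300 + 1) ≈ 0.361.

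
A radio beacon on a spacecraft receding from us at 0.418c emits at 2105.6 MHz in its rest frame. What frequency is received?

1349.0 MHz

Relativistic Doppler for frequency: f' = f₀ · √((1 − β)/(1 + β)).
f' = 2105.6 × √(0.5820/1.4180) = 2105.6 × 0.64065 ≈ 1349.0 MHz.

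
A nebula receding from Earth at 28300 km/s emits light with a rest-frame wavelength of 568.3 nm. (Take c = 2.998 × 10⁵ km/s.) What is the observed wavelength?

β = v/c = 28300/299800 = 0.0944.
Relativistic Doppler for wavelength: λ' = λ₀ · √((1 + β)/(1 − β)).
λ' = 568.3 × √(1.0944/0.9056) = 568.3 × 1.09930 ≈ 624.7 nm.

624.7 nm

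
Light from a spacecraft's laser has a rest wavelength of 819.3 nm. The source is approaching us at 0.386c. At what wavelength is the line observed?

545.3 nm

Relativistic Doppler for wavelength: λ' = λ₀ · √((1 − β)/(1 + β)).
λ' = 819.3 × √(0.6140/1.3860) = 819.3 × 0.66558 ≈ 545.3 nm.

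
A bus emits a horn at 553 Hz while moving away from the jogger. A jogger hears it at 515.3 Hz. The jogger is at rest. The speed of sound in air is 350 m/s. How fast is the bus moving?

26 m/s

f' = f · v/(v + v_s) ⇒ v_s = v · |1 − f/f'|.
v_s = 350 × |1 − 553/515.3| = 350 × 0.07316 ≈ 26 m/s.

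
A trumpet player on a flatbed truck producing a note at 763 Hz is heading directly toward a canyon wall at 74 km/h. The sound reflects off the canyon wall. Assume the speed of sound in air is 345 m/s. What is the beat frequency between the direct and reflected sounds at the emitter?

97 Hz

74 km/h = 20.56 m/s.
The canyon wall receives the sound from a moving source: f₁ = f₀ · v/(v − v_e) = 763 × 345/324.44 ≈ 811.3 Hz.
On the return leg the trumpet player on a flatbed truck is a moving observer: f₂ = f₁ · (v + v_e)/v = 811.3 × 365.56/345 ≈ 859.7 Hz.
Beat against the emitted tone: |f₂ − f₀| = 2v_e·f₀/(v − v_e) = 2 × 20.56 × 763/324.44 ≈ 97 Hz.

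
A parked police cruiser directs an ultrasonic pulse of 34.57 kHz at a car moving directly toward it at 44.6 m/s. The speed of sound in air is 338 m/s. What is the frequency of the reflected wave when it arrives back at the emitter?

The car first receives the wave as a moving observer: f₁ = f₀ · (v + u)/v = 34.57 × (338 + 44.6)/338 ≈ 39.1 kHz.
The reflection then acts as a moving source: f₂ = f₁ · v/(v − u) ≈ 45.1 kHz.

45.1 kHz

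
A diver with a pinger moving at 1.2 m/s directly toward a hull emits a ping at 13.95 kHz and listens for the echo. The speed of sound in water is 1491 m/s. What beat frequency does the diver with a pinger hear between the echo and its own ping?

The hull receives the sound from a moving source: f₁ = f₀ · v/(v − v_e) = 13.95 × 1491/1489.8 ≈ 13.9612 kHz.
On the return leg the diver with a pinger is a moving observer: f₂ = f₁ · (v + v_e)/v = 13.9612 × 1492.2/1491 ≈ 13.9725 kHz.
Beat against the emitted tone (with f₀ = 13950 Hz): |f₂ − f₀| = 2v_e·f₀/(v − v_e) = 2 × 1.2 × 13950/1489.8 ≈ 22.5 Hz.

22.5 Hz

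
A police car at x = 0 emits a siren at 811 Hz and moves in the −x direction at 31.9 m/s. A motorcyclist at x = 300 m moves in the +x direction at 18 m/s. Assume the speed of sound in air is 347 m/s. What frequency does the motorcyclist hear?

The observer lies on the +x side, so the source is heading away from the observer and the observer is heading away from the source.
With source receding and observer receding, f' = f · (v − v_o)/(v + v_s).
f' = 811 × (347 − 18)/(347 + 31.9) = 811 × 329/378.9 ≈ 704 Hz.

704 Hz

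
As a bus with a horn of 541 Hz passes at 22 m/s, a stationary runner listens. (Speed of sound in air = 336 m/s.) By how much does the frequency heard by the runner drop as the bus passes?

Approaching: f₁ = f · v/(v − v_s) = 541 × 336/314 ≈ 578.9 Hz.
Receding: f₂ = f · v/(v + v_s) = 541 × 336/358 ≈ 507.8 Hz.
Drop: f₁ − f₂ = 2f·v·v_s/(v² − v_s²) = 2 × 541 × 336 × 22/(336² − 22²) ≈ 71.2 Hz.

71.2 Hz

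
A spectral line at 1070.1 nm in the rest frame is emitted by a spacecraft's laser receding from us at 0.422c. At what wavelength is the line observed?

1678.5 nm

Relativistic Doppler for wavelength: λ' = λ₀ · √((1 + β)/(1 − β)).
λ' = 1070.1 × √(1.4220/0.5780) = 1070.1 × 1.56850 ≈ 1678.5 nm.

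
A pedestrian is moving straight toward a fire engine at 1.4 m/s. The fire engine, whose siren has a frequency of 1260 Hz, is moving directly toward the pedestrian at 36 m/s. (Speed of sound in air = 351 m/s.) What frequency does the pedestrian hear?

1410 Hz

Both move, so f' = f · (v + v_o)/(v − v_s).
f' = 1260 × (351 + 1.4)/(351 − 36) = 1260 × 352.4/315 ≈ 1410 Hz.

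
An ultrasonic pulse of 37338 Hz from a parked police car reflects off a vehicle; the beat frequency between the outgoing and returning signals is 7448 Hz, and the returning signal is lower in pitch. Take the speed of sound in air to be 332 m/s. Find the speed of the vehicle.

Double Doppler shift off a moving reflector: f₂ = f₀ · (v + u)/(v − u) (u > 0 toward emitter).
Returning signal is lower, so f₂ = f₀ − Δf = 37338 − 7448 = 29890 Hz.
Rearranging, u = v · (f₂ − f₀)/(f₂ + f₀) = 332 × -7448/67228 ≈ -37 m/s.
So the vehicle is moving at 37 m/s away from the emitter.

37 m/s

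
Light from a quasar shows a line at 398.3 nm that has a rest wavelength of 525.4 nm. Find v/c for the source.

λ'/λ₀ = 0.7581 < 1 (blueshift), so the source is approaching.
λ'/λ₀ = √((1 − β)/(1 + β)) for an approaching source ⇒ β = (1 − r²)/(1 + r²) with r = λ'/λ₀.
β = (1 − 0.5747)/(1 + 0.5747) ≈ 0.270.

0.270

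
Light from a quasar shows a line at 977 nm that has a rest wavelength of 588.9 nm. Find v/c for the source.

0.467

λ'/λ₀ = 1.6590 > 1 (redshift), so the source is receding.
λ'/λ₀ = √((1 + β)/(1 − β)) for a receding source ⇒ β = (r² − 1)/(r² + 1) with r = λ'/λ₀.
β = (2.7524 − 1)/(2.7524 + 1) ≈ 0.467.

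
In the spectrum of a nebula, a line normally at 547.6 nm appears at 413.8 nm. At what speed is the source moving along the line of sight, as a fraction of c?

λ'/λ₀ = 0.7557 < 1 (blueshift), so the source is approaching.
λ'/λ₀ = √((1 − β)/(1 + β)) for an approaching source ⇒ β = (1 − r²)/(1 + r²) with r = λ'/λ₀.
β = (1 − 0.5710)/(1 + 0.5710) ≈ 0.273.

0.273c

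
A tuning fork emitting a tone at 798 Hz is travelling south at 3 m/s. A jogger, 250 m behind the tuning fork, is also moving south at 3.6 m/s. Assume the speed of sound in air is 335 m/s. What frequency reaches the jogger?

The jogger is behind, so the tuning fork is moving away from it while the jogger is moving toward the tuning fork.
With source receding and observer approaching, f' = f · (v + v_o)/(v + v_s).
f' = 798 × (335 + 3.6)/(335 + 3) = 798 × 338.6/338 ≈ 799 Hz.

799 Hz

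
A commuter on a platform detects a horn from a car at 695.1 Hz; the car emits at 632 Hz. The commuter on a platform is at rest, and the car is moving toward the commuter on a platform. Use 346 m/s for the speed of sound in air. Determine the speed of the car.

f' = f · v/(v − v_s) ⇒ v_s = v · |1 − f/f'|.
v_s = 346 × |1 − 632/695.1| = 346 × 0.09078 ≈ 31 m/s.

31 m/s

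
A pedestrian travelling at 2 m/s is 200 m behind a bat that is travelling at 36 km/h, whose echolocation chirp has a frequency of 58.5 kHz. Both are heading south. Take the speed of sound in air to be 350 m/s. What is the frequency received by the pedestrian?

36 km/h = 10 m/s.
The pedestrian is behind, so the bat is moving away from it while the pedestrian is moving toward the bat.
Both move, so f' = f · (v + v_o)/(v + v_s).
f' = 58.5 × (350 + 2)/(350 + 10) = 58.5 × 352/360 ≈ 57.2 kHz.

57.2 kHz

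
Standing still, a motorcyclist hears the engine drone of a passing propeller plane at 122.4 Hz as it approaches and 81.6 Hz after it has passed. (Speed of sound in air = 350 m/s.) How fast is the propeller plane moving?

f₁/f₂ = (v + v_s)/(v − v_s), so v_s = v · (f₁ − f₂)/(f₁ + f₂).
v_s = 350 × (122.4 − 81.6)/(122.4 + 81.6) = 350 × 40.8/204.0 ≈ 70 m/s.

70 m/s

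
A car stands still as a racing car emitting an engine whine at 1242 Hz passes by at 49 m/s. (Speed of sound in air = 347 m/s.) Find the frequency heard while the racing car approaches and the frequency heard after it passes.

Approaching: f₁ = f · v/(v − v_s) = 1242 × 347/298 ≈ 1446 Hz.
Receding: f₂ = f · v/(v + v_s) = 1242 × 347/396 ≈ 1088 Hz.

1446 Hz approaching; 1088 Hz receding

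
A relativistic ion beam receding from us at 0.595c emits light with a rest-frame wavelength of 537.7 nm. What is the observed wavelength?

1067.1 nm

Relativistic Doppler for wavelength: λ' = λ₀ · √((1 + β)/(1 − β)).
λ' = 537.7 × √(1.5950/0.4050) = 537.7 × 1.98451 ≈ 1067.1 nm.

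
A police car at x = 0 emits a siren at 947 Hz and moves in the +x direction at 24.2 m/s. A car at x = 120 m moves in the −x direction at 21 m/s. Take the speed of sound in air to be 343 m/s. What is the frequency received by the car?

1081 Hz

The observer lies on the +x side, so the source is heading toward the observer and the observer is heading toward the source.
General Doppler shift: f' = f · (v + v_o)/(v − v_s).
f' = 947 × (343 + 21)/(343 − 24.2) = 947 × 364/318.8 ≈ 1081 Hz.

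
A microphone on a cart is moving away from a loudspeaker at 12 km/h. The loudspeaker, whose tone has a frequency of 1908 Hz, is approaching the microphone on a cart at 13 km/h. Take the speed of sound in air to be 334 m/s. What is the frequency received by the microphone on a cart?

13 km/h = 3.611 m/s; 12 km/h = 3.333 m/s.
General Doppler shift: f' = f · (v − v_o)/(v − v_s).
f' = 1908 × (334 − 3.333)/(334 − 3.611) = 1908 × 330.67/330.39 ≈ 1910 Hz.

1910 Hz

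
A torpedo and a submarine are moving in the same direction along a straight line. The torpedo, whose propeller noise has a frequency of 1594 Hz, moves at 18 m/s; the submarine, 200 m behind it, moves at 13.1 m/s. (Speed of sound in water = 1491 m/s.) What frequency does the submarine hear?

The submarine is behind, so the torpedo is moving away from it while the submarine is moving toward the torpedo.
With source receding and observer approaching, f' = f · (v + v_o)/(v + v_s).
f' = 1594 × (1491 + 13.1)/(1491 + 18) = 1594 × 1504.1/1509 ≈ 1589 Hz.

1589 Hz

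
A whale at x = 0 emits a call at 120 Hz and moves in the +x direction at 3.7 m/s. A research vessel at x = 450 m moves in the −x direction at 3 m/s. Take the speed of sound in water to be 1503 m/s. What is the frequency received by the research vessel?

The observer lies on the +x side, so the source is heading toward the observer and the observer is heading toward the source.
General Doppler shift: f' = f · (v + v_o)/(v − v_s).
f' = 120 × (1503 + 3)/(1503 − 3.7) = 120 × 1506/1499.3 ≈ 121 Hz.

121 Hz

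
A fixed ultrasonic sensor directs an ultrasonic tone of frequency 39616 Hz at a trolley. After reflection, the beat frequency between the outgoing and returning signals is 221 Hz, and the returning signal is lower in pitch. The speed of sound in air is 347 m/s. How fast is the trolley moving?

Double Doppler shift off a moving reflector: f₂ = f₀ · (v + u)/(v − u) (u > 0 toward emitter).
Returning signal is lower, so f₂ = f₀ − Δf = 39616 − 221 = 39395 Hz.
Rearranging, u = v · (f₂ − f₀)/(f₂ + f₀) = 347 × -221/79011 ≈ -0.97 m/s.
So the trolley is moving at 0.97 m/s away from the emitter.

0.97 m/s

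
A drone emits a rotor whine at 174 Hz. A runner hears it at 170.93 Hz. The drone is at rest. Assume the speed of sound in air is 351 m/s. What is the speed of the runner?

f' < f, so the runner is receding.
f' = f · (v − v_o)/v ⇒ v_o = v · |f'/f − 1|.
v_o = 351 × |170.93/174 − 1| = 351 × 0.01764 ≈ 6.2 m/s.

6.2 m/s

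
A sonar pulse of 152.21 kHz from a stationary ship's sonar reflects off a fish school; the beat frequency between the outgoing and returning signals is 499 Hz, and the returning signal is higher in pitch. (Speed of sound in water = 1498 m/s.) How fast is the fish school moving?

Double Doppler shift off a moving reflector: f₂ = f₀ · (v + u)/(v − u) (u > 0 toward emitter).
Returning signal is higher, so f₂ = f₀ + Δf = 152210 + 499 = 152709 Hz.
Rearranging, u = v · (f₂ − f₀)/(f₂ + f₀) = 1498 × 499/304919 ≈ 2.45 m/s.
So the fish school is moving at 2.45 m/s toward the emitter.

2.45 m/s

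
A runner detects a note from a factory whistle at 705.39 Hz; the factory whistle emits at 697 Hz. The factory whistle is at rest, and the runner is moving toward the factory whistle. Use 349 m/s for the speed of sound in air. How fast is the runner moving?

4.2 m/s

f' = f · (v + v_o)/v ⇒ v_o = v · |f'/f − 1|.
v_o = 349 × |705.39/697 − 1| = 349 × 0.01204 ≈ 4.2 m/s.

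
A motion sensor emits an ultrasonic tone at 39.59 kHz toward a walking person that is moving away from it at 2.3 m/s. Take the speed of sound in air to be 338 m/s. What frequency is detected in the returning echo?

39.1 kHz

At the walking person (a moving observer), f₁ = f₀ · (v − u)/v = 39.59 × 335.7/338 ≈ 39.3 kHz.
The reflection then acts as a moving source: f₂ = f₁ · v/(v + u) ≈ 39.1 kHz.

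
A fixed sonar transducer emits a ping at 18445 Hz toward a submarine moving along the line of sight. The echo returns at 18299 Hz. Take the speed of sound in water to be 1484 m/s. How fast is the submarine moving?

Double Doppler shift off a moving reflector: f₂ = f₀ · (v + u)/(v − u) (u > 0 toward emitter).
Rearranging, u = v · (f₂ − f₀)/(f₂ + f₀) = 1484 × -146/36744 ≈ -5.9 m/s.
So the submarine is moving at 5.9 m/s away from the emitter.

5.9 m/s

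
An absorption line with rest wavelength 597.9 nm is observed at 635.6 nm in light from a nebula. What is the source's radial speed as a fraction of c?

λ'/λ₀ = 1.0631 > 1 (redshift), so the source is receding.
λ'/λ₀ = √((1 + β)/(1 − β)) for a receding source ⇒ β = (r² − 1)/(r² + 1) with r = λ'/λ₀.
β = (1.1301 − 1)/(1.1301 + 1) ≈ 0.061.

0.061c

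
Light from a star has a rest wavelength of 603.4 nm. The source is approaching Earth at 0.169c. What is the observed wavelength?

508.7 nm

Relativistic Doppler for wavelength: λ' = λ₀ · √((1 − β)/(1 + β)).
λ' = 603.4 × √(0.8310/1.1690) = 603.4 × 0.84313 ≈ 508.7 nm.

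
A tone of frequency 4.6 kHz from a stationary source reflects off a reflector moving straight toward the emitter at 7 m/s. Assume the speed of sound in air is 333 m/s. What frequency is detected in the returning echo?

The reflector first receives the wave as a moving observer: f₁ = f₀ · (v + u)/v = 4.6 × (333 + 7)/333 ≈ 4.70 kHz.
The reflection then acts as a moving source: f₂ = f₁ · v/(v − u) ≈ 4.80 kHz.

4.80 kHz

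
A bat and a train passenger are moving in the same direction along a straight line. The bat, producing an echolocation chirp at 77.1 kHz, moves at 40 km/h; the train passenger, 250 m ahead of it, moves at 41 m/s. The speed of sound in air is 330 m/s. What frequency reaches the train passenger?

40 km/h = 11.11 m/s.
The train passenger is ahead, so the bat is moving toward it while the train passenger is moving away from the bat.
Both move, so f' = f · (v − v_o)/(v − v_s).
f' = 77.1 × (330 − 41)/(330 − 11.11) = 77.1 × 289/318.89 ≈ 69.9 kHz.

69.9 kHz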